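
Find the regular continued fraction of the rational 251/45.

[5; 1, 1, 2, 1, 2, 2]

Run the Euclidean algorithm on 251 and 45; the successive quotients are the partial quotients a_0, a_1, ... (each step inverts the fractional part left over by the previous one):
  251 = 5*45 + 26, so a_0 = 5.
  45 = 1*26 + 19, so a_1 = 1.
  26 = 1*19 + 7, so a_2 = 1.
  19 = 2*7 + 5, so a_3 = 2.
  7 = 1*5 + 2, so a_4 = 1.
  5 = 2*2 + 1, so a_5 = 2.
  2 = 2*1 + 0, so a_6 = 2.
The remainder reaches 0 after 7 divisions, so the expansion has 7 partial quotients, read off in order.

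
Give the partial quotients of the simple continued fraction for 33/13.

[2; 1, 1, 6]

Run the Euclidean algorithm on 33 and 13; the successive quotients are the partial quotients a_0, a_1, ... (each step inverts the fractional part left over by the previous one):
  33 = 2*13 + 7, so a_0 = 2.
  13 = 1*7 + 6, so a_1 = 1.
  7 = 1*6 + 1, so a_2 = 1.
  6 = 6*1 + 0, so a_3 = 6.
The remainder reaches 0 after 4 divisions, so the expansion has 4 partial quotients, read off in order.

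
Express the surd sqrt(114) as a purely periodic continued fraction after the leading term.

[10; (1, 2, 10, 2, 1, 20)]

Write x_i = (sqrt(114) + m_i)/d_i with (m_0, d_0) = (0, 1). a_0 = floor(sqrt(114)) = 10, since 10^2 = 100 <= 114 < 121 = 11^2.
Iterate m_{i+1} = d_i*a_i - m_i, d_{i+1} = (114 - m_{i+1}^2)/d_i, a_{i+1} = floor((a_0 + m_{i+1})/d_{i+1}):
  m_1 = 1*10 - 0 = 10, d_1 = (114 - 10^2)/1 = 14/1 = 14, a_1 = floor((10 + 10)/14) = 1.
  m_2 = 14*1 - 10 = 4, d_2 = (114 - 4^2)/14 = 98/14 = 7, a_2 = floor((10 + 4)/7) = 2.
  m_3 = 7*2 - 4 = 10, d_3 = (114 - 10^2)/7 = 14/7 = 2, a_3 = floor((10 + 10)/2) = 10.
  m_4 = 2*10 - 10 = 10, d_4 = (114 - 10^2)/2 = 14/2 = 7, a_4 = floor((10 + 10)/7) = 2.
  m_5 = 7*2 - 10 = 4, d_5 = (114 - 4^2)/7 = 98/7 = 14, a_5 = floor((10 + 4)/14) = 1.
  m_6 = 14*1 - 4 = 10, d_6 = (114 - 10^2)/14 = 14/14 = 1, a_6 = floor((10 + 10)/1) = 20.
  m_7 = 1*20 - 10 = 10, d_7 = (114 - 10^2)/1 = 14/1 = 14: (m_7, d_7) = (m_1, d_1) = (10, 14), so from here the quotients repeat a_1, ..., a_6; the period length is 6.
Hence the expansion of sqrt(114) is a_0 = 10 followed by the repeating block 1, 2, 10, 2, 1, 20 (period 6).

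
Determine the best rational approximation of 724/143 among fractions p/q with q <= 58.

Expand x = 724/143 as a continued fraction with the Euclidean algorithm:
  724 = 5*143 + 9, so a_0 = 5.
  143 = 15*9 + 8, so a_1 = 15.
  9 = 1*8 + 1, so a_2 = 1.
  8 = 8*1 + 0, so a_3 = 8.
so x = [5; 15, 1, 8].
Convergents (p_i = a_i*p_{i-1} + p_{i-2}, q_i = a_i*q_{i-1} + q_{i-2} with p_{-2}=0, p_{-1}=1, q_{-2}=1, q_{-1}=0), until the denominator exceeds 58:
  i=0: a_0=5, p_0 = 5*1 + 0 = 5, q_0 = 5*0 + 1 = 1.
  i=1: a_1=15, p_1 = 15*5 + 1 = 76, q_1 = 15*1 + 0 = 15.
  i=2: a_2=1, p_2 = 1*76 + 5 = 81, q_2 = 1*15 + 1 = 16.
  i=3: a_3=8, p_3 = 8*81 + 76 = 724, q_3 = 8*16 + 15 = 143.
q_3 = 143 > 58, so the last convergent with denominator <= 58 is p_2/q_2 = 81/16.
The closest fraction with denominator <= 58 is either p_2/q_2 or the intermediate fraction (k*p_2 + p_1)/(k*q_2 + q_1) with the largest k >= 1 whose denominator stays <= 58; these approach x as k grows, and every other convergent or intermediate fraction in range is farther away.
Largest k: floor((58 - q_1)/q_2) = floor((58 - 15)/16) = 2.
That gives (2*81 + 76)/(2*16 + 15) = 238/47.
Compare the errors: |x - 81/16| = |724*16 - 81*143|/(143*16) = 1/2288, and |x - 238/47| = |724*47 - 238*143|/(143*47) = 6/6721.
Cross-multiplying, 1*6721 = 6721 < 13728 = 6*2288, so 1/2288 is smaller: the convergent 81/16 is closer to x than 238/47.

81/16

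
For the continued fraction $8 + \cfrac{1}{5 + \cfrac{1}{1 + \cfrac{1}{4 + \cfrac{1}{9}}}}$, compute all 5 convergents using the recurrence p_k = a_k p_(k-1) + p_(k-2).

8/1, 41/5, 49/6, 237/29, 2182/267

Using the convergent recurrence p_i = a_i*p_{i-1} + p_{i-2}, q_i = a_i*q_{i-1} + q_{i-2} with p_{-2}=0, p_{-1}=1, q_{-2}=1, q_{-1}=0:
  i=0: a_0=8, p_0 = 8*1 + 0 = 8, q_0 = 8*0 + 1 = 1.
  i=1: a_1=5, p_1 = 5*8 + 1 = 41, q_1 = 5*1 + 0 = 5.
  i=2: a_2=1, p_2 = 1*41 + 8 = 49, q_2 = 1*5 + 1 = 6.
  i=3: a_3=4, p_3 = 4*49 + 41 = 237, q_3 = 4*6 + 5 = 29.
  i=4: a_4=9, p_4 = 9*237 + 49 = 2182, q_4 = 9*29 + 6 = 267.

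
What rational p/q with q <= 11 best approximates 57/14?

45/11

Expand x = 57/14 as a continued fraction with the Euclidean algorithm:
  57 = 4*14 + 1, so a_0 = 4.
  14 = 14*1 + 0, so a_1 = 14.
so x = [4; 14].
Convergents (p_i = a_i*p_{i-1} + p_{i-2}, q_i = a_i*q_{i-1} + q_{i-2} with p_{-2}=0, p_{-1}=1, q_{-2}=1, q_{-1}=0), until the denominator exceeds 11:
  i=0: a_0=4, p_0 = 4*1 + 0 = 4, q_0 = 4*0 + 1 = 1.
  i=1: a_1=14, p_1 = 14*4 + 1 = 57, q_1 = 14*1 + 0 = 14.
q_1 = 14 > 11, so the last convergent with denominator <= 11 is p_0/q_0 = 4/1.
The closest fraction with denominator <= 11 is either p_0/q_0 or the intermediate fraction (k*p_0 + p_{-1})/(k*q_0 + q_{-1}) with the largest k >= 1 whose denominator stays <= 11; these approach x as k grows, and every other convergent or intermediate fraction in range is farther away.
Largest k: floor((11 - q_{-1})/q_0) = floor((11 - 0)/1) = 11 (using the seeds p_{-1} = 1, q_{-1} = 0).
That gives (11*4 + 1)/(11*1 + 0) = 45/11.
Compare the errors: |x - 4/1| = |57*1 - 4*14|/(14*1) = 1/14, and |x - 45/11| = |57*11 - 45*14|/(14*11) = 3/154.
Cross-multiplying, 3*14 = 42 < 154 = 1*154, so 3/154 is smaller: the intermediate fraction 45/11 is closer to x than 4/1.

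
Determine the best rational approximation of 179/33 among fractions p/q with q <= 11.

Expand x = 179/33 as a continued fraction with the Euclidean algorithm:
  179 = 5*33 + 14, so a_0 = 5.
  33 = 2*14 + 5, so a_1 = 2.
  14 = 2*5 + 4, so a_2 = 2.
  5 = 1*4 + 1, so a_3 = 1.
  4 = 4*1 + 0, so a_4 = 4.
so x = [5; 2, 2, 1, 4].
Convergents (p_i = a_i*p_{i-1} + p_{i-2}, q_i = a_i*q_{i-1} + q_{i-2} with p_{-2}=0, p_{-1}=1, q_{-2}=1, q_{-1}=0), until the denominator exceeds 11:
  i=0: a_0=5, p_0 = 5*1 + 0 = 5, q_0 = 5*0 + 1 = 1.
  i=1: a_1=2, p_1 = 2*5 + 1 = 11, q_1 = 2*1 + 0 = 2.
  i=2: a_2=2, p_2 = 2*11 + 5 = 27, q_2 = 2*2 + 1 = 5.
  i=3: a_3=1, p_3 = 1*27 + 11 = 38, q_3 = 1*5 + 2 = 7.
  i=4: a_4=4, p_4 = 4*38 + 27 = 179, q_4 = 4*7 + 5 = 33.
q_4 = 33 > 11, so the last convergent with denominator <= 11 is p_3/q_3 = 38/7.
The closest fraction with denominator <= 11 is either p_3/q_3 or the intermediate fraction (k*p_3 + p_2)/(k*q_3 + q_2) with the largest k >= 1 whose denominator stays <= 11; these approach x as k grows, and every other convergent or intermediate fraction in range is farther away.
Largest k: floor((11 - q_2)/q_3) = floor((11 - 5)/7) = 0.
Since k = 0, no intermediate fraction beyond p_3/q_3 has denominator <= 11, so the convergent 38/7 is the closest (its error is |179*7 - 38*33|/(33*7) = 1/231).

38/7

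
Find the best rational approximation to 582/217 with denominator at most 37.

59/22

Expand x = 582/217 as a continued fraction with the Euclidean algorithm:
  582 = 2*217 + 148, so a_0 = 2.
  217 = 1*148 + 69, so a_1 = 1.
  148 = 2*69 + 10, so a_2 = 2.
  69 = 6*10 + 9, so a_3 = 6.
  10 = 1*9 + 1, so a_4 = 1.
  9 = 9*1 + 0, so a_5 = 9.
so x = [2; 1, 2, 6, 1, 9].
Convergents (p_i = a_i*p_{i-1} + p_{i-2}, q_i = a_i*q_{i-1} + q_{i-2} with p_{-2}=0, p_{-1}=1, q_{-2}=1, q_{-1}=0), until the denominator exceeds 37:
  i=0: a_0=2, p_0 = 2*1 + 0 = 2, q_0 = 2*0 + 1 = 1.
  i=1: a_1=1, p_1 = 1*2 + 1 = 3, q_1 = 1*1 + 0 = 1.
  i=2: a_2=2, p_2 = 2*3 + 2 = 8, q_2 = 2*1 + 1 = 3.
  i=3: a_3=6, p_3 = 6*8 + 3 = 51, q_3 = 6*3 + 1 = 19.
  i=4: a_4=1, p_4 = 1*51 + 8 = 59, q_4 = 1*19 + 3 = 22.
  i=5: a_5=9, p_5 = 9*59 + 51 = 582, q_5 = 9*22 + 19 = 217.
q_5 = 217 > 37, so the last convergent with denominator <= 37 is p_4/q_4 = 59/22.
The closest fraction with denominator <= 37 is either p_4/q_4 or the intermediate fraction (k*p_4 + p_3)/(k*q_4 + q_3) with the largest k >= 1 whose denominator stays <= 37; these approach x as k grows, and every other convergent or intermediate fraction in range is farther away.
Largest k: floor((37 - q_3)/q_4) = floor((37 - 19)/22) = 0.
Since k = 0, no intermediate fraction beyond p_4/q_4 has denominator <= 37, so the convergent 59/22 is the closest (its error is |582*22 - 59*217|/(217*22) = 1/4774).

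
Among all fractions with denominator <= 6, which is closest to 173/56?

19/6

Expand x = 173/56 as a continued fraction with the Euclidean algorithm:
  173 = 3*56 + 5, so a_0 = 3.
  56 = 11*5 + 1, so a_1 = 11.
  5 = 5*1 + 0, so a_2 = 5.
so x = [3; 11, 5].
Convergents (p_i = a_i*p_{i-1} + p_{i-2}, q_i = a_i*q_{i-1} + q_{i-2} with p_{-2}=0, p_{-1}=1, q_{-2}=1, q_{-1}=0), until the denominator exceeds 6:
  i=0: a_0=3, p_0 = 3*1 + 0 = 3, q_0 = 3*0 + 1 = 1.
  i=1: a_1=11, p_1 = 11*3 + 1 = 34, q_1 = 11*1 + 0 = 11.
q_1 = 11 > 6, so the last convergent with denominator <= 6 is p_0/q_0 = 3/1.
The closest fraction with denominator <= 6 is either p_0/q_0 or the intermediate fraction (k*p_0 + p_{-1})/(k*q_0 + q_{-1}) with the largest k >= 1 whose denominator stays <= 6; these approach x as k grows, and every other convergent or intermediate fraction in range is farther away.
Largest k: floor((6 - q_{-1})/q_0) = floor((6 - 0)/1) = 6 (using the seeds p_{-1} = 1, q_{-1} = 0).
That gives (6*3 + 1)/(6*1 + 0) = 19/6.
Compare the errors: |x - 3/1| = |173*1 - 3*56|/(56*1) = 5/56, and |x - 19/6| = |173*6 - 19*56|/(56*6) = 26/336.
Cross-multiplying, 26*56 = 1456 < 1680 = 5*336, so 26/336 is smaller: the intermediate fraction 19/6 is closer to x than 3/1.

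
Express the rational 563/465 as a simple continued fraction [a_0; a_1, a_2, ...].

Run the Euclidean algorithm on 563 and 465; the successive quotients are the partial quotients a_0, a_1, ... (each step inverts the fractional part left over by the previous one):
  563 = 1*465 + 98, so a_0 = 1.
  465 = 4*98 + 73, so a_1 = 4.
  98 = 1*73 + 25, so a_2 = 1.
  73 = 2*25 + 23, so a_3 = 2.
  25 = 1*23 + 2, so a_4 = 1.
  23 = 11*2 + 1, so a_5 = 11.
  2 = 2*1 + 0, so a_6 = 2.
The remainder reaches 0 after 7 divisions, so the expansion has 7 partial quotients, read off in order.

[1; 4, 1, 2, 1, 11, 2]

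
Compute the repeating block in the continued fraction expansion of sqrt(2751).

[52; (2, 4, 2, 104)]

Write x_i = (sqrt(2751) + m_i)/d_i with (m_0, d_0) = (0, 1). a_0 = floor(sqrt(2751)) = 52, since 52^2 = 2704 <= 2751 < 2809 = 53^2.
Iterate m_{i+1} = d_i*a_i - m_i, d_{i+1} = (2751 - m_{i+1}^2)/d_i, a_{i+1} = floor((a_0 + m_{i+1})/d_{i+1}):
  m_1 = 1*52 - 0 = 52, d_1 = (2751 - 52^2)/1 = 47/1 = 47, a_1 = floor((52 + 52)/47) = 2.
  m_2 = 47*2 - 52 = 42, d_2 = (2751 - 42^2)/47 = 987/47 = 21, a_2 = floor((52 + 42)/21) = 4.
  m_3 = 21*4 - 42 = 42, d_3 = (2751 - 42^2)/21 = 987/21 = 47, a_3 = floor((52 + 42)/47) = 2.
  m_4 = 47*2 - 42 = 52, d_4 = (2751 - 52^2)/47 = 47/47 = 1, a_4 = floor((52 + 52)/1) = 104.
  m_5 = 1*104 - 52 = 52, d_5 = (2751 - 52^2)/1 = 47/1 = 47: (m_5, d_5) = (m_1, d_1) = (52, 47), so from here the quotients repeat a_1, ..., a_4; the period length is 4.
Hence the expansion of sqrt(2751) is a_0 = 52 followed by the repeating block 2, 4, 2, 104 (period 4).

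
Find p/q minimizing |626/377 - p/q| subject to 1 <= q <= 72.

88/53

Expand x = 626/377 as a continued fraction with the Euclidean algorithm:
  626 = 1*377 + 249, so a_0 = 1.
  377 = 1*249 + 128, so a_1 = 1.
  249 = 1*128 + 121, so a_2 = 1.
  128 = 1*121 + 7, so a_3 = 1.
  121 = 17*7 + 2, so a_4 = 17.
  7 = 3*2 + 1, so a_5 = 3.
  2 = 2*1 + 0, so a_6 = 2.
so x = [1; 1, 1, 1, 17, 3, 2].
Convergents (p_i = a_i*p_{i-1} + p_{i-2}, q_i = a_i*q_{i-1} + q_{i-2} with p_{-2}=0, p_{-1}=1, q_{-2}=1, q_{-1}=0), until the denominator exceeds 72:
  i=0: a_0=1, p_0 = 1*1 + 0 = 1, q_0 = 1*0 + 1 = 1.
  i=1: a_1=1, p_1 = 1*1 + 1 = 2, q_1 = 1*1 + 0 = 1.
  i=2: a_2=1, p_2 = 1*2 + 1 = 3, q_2 = 1*1 + 1 = 2.
  i=3: a_3=1, p_3 = 1*3 + 2 = 5, q_3 = 1*2 + 1 = 3.
  i=4: a_4=17, p_4 = 17*5 + 3 = 88, q_4 = 17*3 + 2 = 53.
  i=5: a_5=3, p_5 = 3*88 + 5 = 269, q_5 = 3*53 + 3 = 162.
q_5 = 162 > 72, so the last convergent with denominator <= 72 is p_4/q_4 = 88/53.
The closest fraction with denominator <= 72 is either p_4/q_4 or the intermediate fraction (k*p_4 + p_3)/(k*q_4 + q_3) with the largest k >= 1 whose denominator stays <= 72; these approach x as k grows, and every other convergent or intermediate fraction in range is farther away.
Largest k: floor((72 - q_3)/q_4) = floor((72 - 3)/53) = 1.
That gives (1*88 + 5)/(1*53 + 3) = 93/56.
Compare the errors: |x - 88/53| = |626*53 - 88*377|/(377*53) = 2/19981, and |x - 93/56| = |626*56 - 93*377|/(377*56) = 5/21112.
Cross-multiplying, 2*21112 = 42224 < 99905 = 5*19981, so 2/19981 is smaller: the convergent 88/53 is closer to x than 93/56.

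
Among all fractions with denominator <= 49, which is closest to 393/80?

Expand x = 393/80 as a continued fraction with the Euclidean algorithm:
  393 = 4*80 + 73, so a_0 = 4.
  80 = 1*73 + 7, so a_1 = 1.
  73 = 10*7 + 3, so a_2 = 10.
  7 = 2*3 + 1, so a_3 = 2.
  3 = 3*1 + 0, so a_4 = 3.
so x = [4; 1, 10, 2, 3].
Convergents (p_i = a_i*p_{i-1} + p_{i-2}, q_i = a_i*q_{i-1} + q_{i-2} with p_{-2}=0, p_{-1}=1, q_{-2}=1, q_{-1}=0), until the denominator exceeds 49:
  i=0: a_0=4, p_0 = 4*1 + 0 = 4, q_0 = 4*0 + 1 = 1.
  i=1: a_1=1, p_1 = 1*4 + 1 = 5, q_1 = 1*1 + 0 = 1.
  i=2: a_2=10, p_2 = 10*5 + 4 = 54, q_2 = 10*1 + 1 = 11.
  i=3: a_3=2, p_3 = 2*54 + 5 = 113, q_3 = 2*11 + 1 = 23.
  i=4: a_4=3, p_4 = 3*113 + 54 = 393, q_4 = 3*23 + 11 = 80.
q_4 = 80 > 49, so the last convergent with denominator <= 49 is p_3/q_3 = 113/23.
The closest fraction with denominator <= 49 is either p_3/q_3 or the intermediate fraction (k*p_3 + p_2)/(k*q_3 + q_2) with the largest k >= 1 whose denominator stays <= 49; these approach x as k grows, and every other convergent or intermediate fraction in range is farther away.
Largest k: floor((49 - q_2)/q_3) = floor((49 - 11)/23) = 1.
That gives (1*113 + 54)/(1*23 + 11) = 167/34.
Compare the errors: |x - 113/23| = |393*23 - 113*80|/(80*23) = 1/1840, and |x - 167/34| = |393*34 - 167*80|/(80*34) = 2/2720.
Cross-multiplying, 1*2720 = 2720 < 3680 = 2*1840, so 1/1840 is smaller: the convergent 113/23 is closer to x than 167/34.

113/23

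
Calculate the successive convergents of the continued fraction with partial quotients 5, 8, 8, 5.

5/1, 41/8, 333/65, 1706/333

Using the convergent recurrence p_i = a_i*p_{i-1} + p_{i-2}, q_i = a_i*q_{i-1} + q_{i-2} with p_{-2}=0, p_{-1}=1, q_{-2}=1, q_{-1}=0:
  i=0: a_0=5, p_0 = 5*1 + 0 = 5, q_0 = 5*0 + 1 = 1.
  i=1: a_1=8, p_1 = 8*5 + 1 = 41, q_1 = 8*1 + 0 = 8.
  i=2: a_2=8, p_2 = 8*41 + 5 = 333, q_2 = 8*8 + 1 = 65.
  i=3: a_3=5, p_3 = 5*333 + 41 = 1706, q_3 = 5*65 + 8 = 333.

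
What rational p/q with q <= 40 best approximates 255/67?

137/36

Expand x = 255/67 as a continued fraction with the Euclidean algorithm:
  255 = 3*67 + 54, so a_0 = 3.
  67 = 1*54 + 13, so a_1 = 1.
  54 = 4*13 + 2, so a_2 = 4.
  13 = 6*2 + 1, so a_3 = 6.
  2 = 2*1 + 0, so a_4 = 2.
so x = [3; 1, 4, 6, 2].
Convergents (p_i = a_i*p_{i-1} + p_{i-2}, q_i = a_i*q_{i-1} + q_{i-2} with p_{-2}=0, p_{-1}=1, q_{-2}=1, q_{-1}=0), until the denominator exceeds 40:
  i=0: a_0=3, p_0 = 3*1 + 0 = 3, q_0 = 3*0 + 1 = 1.
  i=1: a_1=1, p_1 = 1*3 + 1 = 4, q_1 = 1*1 + 0 = 1.
  i=2: a_2=4, p_2 = 4*4 + 3 = 19, q_2 = 4*1 + 1 = 5.
  i=3: a_3=6, p_3 = 6*19 + 4 = 118, q_3 = 6*5 + 1 = 31.
  i=4: a_4=2, p_4 = 2*118 + 19 = 255, q_4 = 2*31 + 5 = 67.
q_4 = 67 > 40, so the last convergent with denominator <= 40 is p_3/q_3 = 118/31.
The closest fraction with denominator <= 40 is either p_3/q_3 or the intermediate fraction (k*p_3 + p_2)/(k*q_3 + q_2) with the largest k >= 1 whose denominator stays <= 40; these approach x as k grows, and every other convergent or intermediate fraction in range is farther away.
Largest k: floor((40 - q_2)/q_3) = floor((40 - 5)/31) = 1.
That gives (1*118 + 19)/(1*31 + 5) = 137/36.
Compare the errors: |x - 118/31| = |255*31 - 118*67|/(67*31) = 1/2077, and |x - 137/36| = |255*36 - 137*67|/(67*36) = 1/2412.
Cross-multiplying, 1*2077 = 2077 < 2412 = 1*2412, so 1/2412 is smaller: the intermediate fraction 137/36 is closer to x than 118/31.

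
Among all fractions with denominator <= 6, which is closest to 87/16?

27/5

Expand x = 87/16 as a continued fraction with the Euclidean algorithm:
  87 = 5*16 + 7, so a_0 = 5.
  16 = 2*7 + 2, so a_1 = 2.
  7 = 3*2 + 1, so a_2 = 3.
  2 = 2*1 + 0, so a_3 = 2.
so x = [5; 2, 3, 2].
Convergents (p_i = a_i*p_{i-1} + p_{i-2}, q_i = a_i*q_{i-1} + q_{i-2} with p_{-2}=0, p_{-1}=1, q_{-2}=1, q_{-1}=0), until the denominator exceeds 6:
  i=0: a_0=5, p_0 = 5*1 + 0 = 5, q_0 = 5*0 + 1 = 1.
  i=1: a_1=2, p_1 = 2*5 + 1 = 11, q_1 = 2*1 + 0 = 2.
  i=2: a_2=3, p_2 = 3*11 + 5 = 38, q_2 = 3*2 + 1 = 7.
q_2 = 7 > 6, so the last convergent with denominator <= 6 is p_1/q_1 = 11/2.
The closest fraction with denominator <= 6 is either p_1/q_1 or the intermediate fraction (k*p_1 + p_0)/(k*q_1 + q_0) with the largest k >= 1 whose denominator stays <= 6; these approach x as k grows, and every other convergent or intermediate fraction in range is farther away.
Largest k: floor((6 - q_0)/q_1) = floor((6 - 1)/2) = 2.
That gives (2*11 + 5)/(2*2 + 1) = 27/5.
Compare the errors: |x - 11/2| = |87*2 - 11*16|/(16*2) = 2/32, and |x - 27/5| = |87*5 - 27*16|/(16*5) = 3/80.
Cross-multiplying, 3*32 = 96 < 160 = 2*80, so 3/80 is smaller: the intermediate fraction 27/5 is closer to x than 11/2.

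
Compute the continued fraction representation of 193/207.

Run the Euclidean algorithm on 193 and 207; the successive quotients are the partial quotients a_0, a_1, ... (each step inverts the fractional part left over by the previous one):
  193 = 0*207 + 193, so a_0 = 0.
  207 = 1*193 + 14, so a_1 = 1.
  193 = 13*14 + 11, so a_2 = 13.
  14 = 1*11 + 3, so a_3 = 1.
  11 = 3*3 + 2, so a_4 = 3.
  3 = 1*2 + 1, so a_5 = 1.
  2 = 2*1 + 0, so a_6 = 2.
The remainder reaches 0 after 7 divisions, so the expansion has 7 partial quotients, read off in order.

[0; 1, 13, 1, 3, 1, 2]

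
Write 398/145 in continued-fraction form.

[2; 1, 2, 1, 11, 3]

Run the Euclidean algorithm on 398 and 145; the successive quotients are the partial quotients a_0, a_1, ... (each step inverts the fractional part left over by the previous one):
  398 = 2*145 + 108, so a_0 = 2.
  145 = 1*108 + 37, so a_1 = 1.
  108 = 2*37 + 34, so a_2 = 2.
  37 = 1*34 + 3, so a_3 = 1.
  34 = 11*3 + 1, so a_4 = 11.
  3 = 3*1 + 0, so a_5 = 3.
The remainder reaches 0 after 6 divisions, so the expansion has 6 partial quotients, read off in order.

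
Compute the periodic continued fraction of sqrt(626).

[25; (50)]

Write x_i = (sqrt(626) + m_i)/d_i with (m_0, d_0) = (0, 1). a_0 = floor(sqrt(626)) = 25, since 25^2 = 625 <= 626 < 676 = 26^2.
Iterate m_{i+1} = d_i*a_i - m_i, d_{i+1} = (626 - m_{i+1}^2)/d_i, a_{i+1} = floor((a_0 + m_{i+1})/d_{i+1}):
  m_1 = 1*25 - 0 = 25, d_1 = (626 - 25^2)/1 = 1/1 = 1, a_1 = floor((25 + 25)/1) = 50.
  m_2 = 1*50 - 25 = 25, d_2 = (626 - 25^2)/1 = 1/1 = 1: (m_2, d_2) = (m_1, d_1) = (25, 1), so from here the quotient a_1 repeats; the period length is 1.
Hence the expansion of sqrt(626) is a_0 = 25 followed by the repeating block 50 (period 1).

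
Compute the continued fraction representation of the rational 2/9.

[0; 4, 2]

Run the Euclidean algorithm on 2 and 9; the successive quotients are the partial quotients a_0, a_1, ... (each step inverts the fractional part left over by the previous one):
  2 = 0*9 + 2, so a_0 = 0.
  9 = 4*2 + 1, so a_1 = 4.
  2 = 2*1 + 0, so a_2 = 2.
The remainder reaches 0 after 3 divisions, so the expansion has 3 partial quotients, read off in order.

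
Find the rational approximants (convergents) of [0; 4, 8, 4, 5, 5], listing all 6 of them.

Using the convergent recurrence p_i = a_i*p_{i-1} + p_{i-2}, q_i = a_i*q_{i-1} + q_{i-2} with p_{-2}=0, p_{-1}=1, q_{-2}=1, q_{-1}=0:
  i=0: a_0=0, p_0 = 0*1 + 0 = 0, q_0 = 0*0 + 1 = 1.
  i=1: a_1=4, p_1 = 4*0 + 1 = 1, q_1 = 4*1 + 0 = 4.
  i=2: a_2=8, p_2 = 8*1 + 0 = 8, q_2 = 8*4 + 1 = 33.
  i=3: a_3=4, p_3 = 4*8 + 1 = 33, q_3 = 4*33 + 4 = 136.
  i=4: a_4=5, p_4 = 5*33 + 8 = 173, q_4 = 5*136 + 33 = 713.
  i=5: a_5=5, p_5 = 5*173 + 33 = 898, q_5 = 5*713 + 136 = 3701.

0/1, 1/4, 8/33, 33/136, 173/713, 898/3701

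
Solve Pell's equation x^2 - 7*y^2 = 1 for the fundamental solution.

(x, y) = (8, 3)

First expand sqrt(7) as a continued fraction. With x_i = (sqrt(7) + m_i)/d_i and (m_0, d_0) = (0, 1): a_0 = floor(sqrt(7)) = 2, since 2^2 = 4 <= 7 < 9 = 3^2.
Iterate m_{i+1} = d_i*a_i - m_i, d_{i+1} = (7 - m_{i+1}^2)/d_i, a_{i+1} = floor((a_0 + m_{i+1})/d_{i+1}):
  m_1 = 1*2 - 0 = 2, d_1 = (7 - 2^2)/1 = 3/1 = 3, a_1 = floor((2 + 2)/3) = 1.
  m_2 = 3*1 - 2 = 1, d_2 = (7 - 1^2)/3 = 6/3 = 2, a_2 = floor((2 + 1)/2) = 1.
  m_3 = 2*1 - 1 = 1, d_3 = (7 - 1^2)/2 = 6/2 = 3, a_3 = floor((2 + 1)/3) = 1.
  m_4 = 3*1 - 1 = 2, d_4 = (7 - 2^2)/3 = 3/3 = 1, a_4 = floor((2 + 2)/1) = 4.
  m_5 = 1*4 - 2 = 2, d_5 = (7 - 2^2)/1 = 3/1 = 3: (m_5, d_5) = (m_1, d_1) = (2, 3), so from here the quotients repeat a_1, ..., a_4; the period length is 4.
So sqrt(7) = [2; (1, 1, 1, 4)] with period length k = 4.
k is even, so the fundamental solution of x^2 - 7y^2 = 1 is (p_{k-1}, q_{k-1}) = (p_3, q_3); compute convergents through index 3.
Convergents (p_i = a_i*p_{i-1} + p_{i-2}, q_i = a_i*q_{i-1} + q_{i-2} with p_{-2}=0, p_{-1}=1, q_{-2}=1, q_{-1}=0):
  i=0: a_0=2, p_0 = 2*1 + 0 = 2, q_0 = 2*0 + 1 = 1.
  i=1: a_1=1, p_1 = 1*2 + 1 = 3, q_1 = 1*1 + 0 = 1.
  i=2: a_2=1, p_2 = 1*3 + 2 = 5, q_2 = 1*1 + 1 = 2.
  i=3: a_3=1, p_3 = 1*5 + 3 = 8, q_3 = 1*2 + 1 = 3.
Check: 8^2 - 7*3^2 = 64 - 63 = 1, so (x, y) = (8, 3) solves the equation, and by the theorem it is the least positive solution.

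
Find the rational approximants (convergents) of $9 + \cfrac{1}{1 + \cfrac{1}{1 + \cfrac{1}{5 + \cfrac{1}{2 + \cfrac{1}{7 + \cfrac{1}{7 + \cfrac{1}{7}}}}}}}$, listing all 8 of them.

9/1, 10/1, 19/2, 105/11, 229/24, 1708/179, 12185/1277, 87003/9118

Using the convergent recurrence p_i = a_i*p_{i-1} + p_{i-2}, q_i = a_i*q_{i-1} + q_{i-2} with p_{-2}=0, p_{-1}=1, q_{-2}=1, q_{-1}=0:
  i=0: a_0=9, p_0 = 9*1 + 0 = 9, q_0 = 9*0 + 1 = 1.
  i=1: a_1=1, p_1 = 1*9 + 1 = 10, q_1 = 1*1 + 0 = 1.
  i=2: a_2=1, p_2 = 1*10 + 9 = 19, q_2 = 1*1 + 1 = 2.
  i=3: a_3=5, p_3 = 5*19 + 10 = 105, q_3 = 5*2 + 1 = 11.
  i=4: a_4=2, p_4 = 2*105 + 19 = 229, q_4 = 2*11 + 2 = 24.
  i=5: a_5=7, p_5 = 7*229 + 105 = 1708, q_5 = 7*24 + 11 = 179.
  i=6: a_6=7, p_6 = 7*1708 + 229 = 12185, q_6 = 7*179 + 24 = 1277.
  i=7: a_7=7, p_7 = 7*12185 + 1708 = 87003, q_7 = 7*1277 + 179 = 9118.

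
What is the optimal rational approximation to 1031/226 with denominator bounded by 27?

73/16

Expand x = 1031/226 as a continued fraction with the Euclidean algorithm:
  1031 = 4*226 + 127, so a_0 = 4.
  226 = 1*127 + 99, so a_1 = 1.
  127 = 1*99 + 28, so a_2 = 1.
  99 = 3*28 + 15, so a_3 = 3.
  28 = 1*15 + 13, so a_4 = 1.
  15 = 1*13 + 2, so a_5 = 1.
  13 = 6*2 + 1, so a_6 = 6.
  2 = 2*1 + 0, so a_7 = 2.
so x = [4; 1, 1, 3, 1, 1, 6, 2].
Convergents (p_i = a_i*p_{i-1} + p_{i-2}, q_i = a_i*q_{i-1} + q_{i-2} with p_{-2}=0, p_{-1}=1, q_{-2}=1, q_{-1}=0), until the denominator exceeds 27:
  i=0: a_0=4, p_0 = 4*1 + 0 = 4, q_0 = 4*0 + 1 = 1.
  i=1: a_1=1, p_1 = 1*4 + 1 = 5, q_1 = 1*1 + 0 = 1.
  i=2: a_2=1, p_2 = 1*5 + 4 = 9, q_2 = 1*1 + 1 = 2.
  i=3: a_3=3, p_3 = 3*9 + 5 = 32, q_3 = 3*2 + 1 = 7.
  i=4: a_4=1, p_4 = 1*32 + 9 = 41, q_4 = 1*7 + 2 = 9.
  i=5: a_5=1, p_5 = 1*41 + 32 = 73, q_5 = 1*9 + 7 = 16.
  i=6: a_6=6, p_6 = 6*73 + 41 = 479, q_6 = 6*16 + 9 = 105.
q_6 = 105 > 27, so the last convergent with denominator <= 27 is p_5/q_5 = 73/16.
The closest fraction with denominator <= 27 is either p_5/q_5 or the intermediate fraction (k*p_5 + p_4)/(k*q_5 + q_4) with the largest k >= 1 whose denominator stays <= 27; these approach x as k grows, and every other convergent or intermediate fraction in range is farther away.
Largest k: floor((27 - q_4)/q_5) = floor((27 - 9)/16) = 1.
That gives (1*73 + 41)/(1*16 + 9) = 114/25.
Compare the errors: |x - 73/16| = |1031*16 - 73*226|/(226*16) = 2/3616, and |x - 114/25| = |1031*25 - 114*226|/(226*25) = 11/5650.
Cross-multiplying, 2*5650 = 11300 < 39776 = 11*3616, so 2/3616 is smaller: the convergent 73/16 is closer to x than 114/25.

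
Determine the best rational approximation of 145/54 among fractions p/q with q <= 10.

Expand x = 145/54 as a continued fraction with the Euclidean algorithm:
  145 = 2*54 + 37, so a_0 = 2.
  54 = 1*37 + 17, so a_1 = 1.
  37 = 2*17 + 3, so a_2 = 2.
  17 = 5*3 + 2, so a_3 = 5.
  3 = 1*2 + 1, so a_4 = 1.
  2 = 2*1 + 0, so a_5 = 2.
so x = [2; 1, 2, 5, 1, 2].
Convergents (p_i = a_i*p_{i-1} + p_{i-2}, q_i = a_i*q_{i-1} + q_{i-2} with p_{-2}=0, p_{-1}=1, q_{-2}=1, q_{-1}=0), until the denominator exceeds 10:
  i=0: a_0=2, p_0 = 2*1 + 0 = 2, q_0 = 2*0 + 1 = 1.
  i=1: a_1=1, p_1 = 1*2 + 1 = 3, q_1 = 1*1 + 0 = 1.
  i=2: a_2=2, p_2 = 2*3 + 2 = 8, q_2 = 2*1 + 1 = 3.
  i=3: a_3=5, p_3 = 5*8 + 3 = 43, q_3 = 5*3 + 1 = 16.
q_3 = 16 > 10, so the last convergent with denominator <= 10 is p_2/q_2 = 8/3.
The closest fraction with denominator <= 10 is either p_2/q_2 or the intermediate fraction (k*p_2 + p_1)/(k*q_2 + q_1) with the largest k >= 1 whose denominator stays <= 10; these approach x as k grows, and every other convergent or intermediate fraction in range is farther away.
Largest k: floor((10 - q_1)/q_2) = floor((10 - 1)/3) = 3.
That gives (3*8 + 3)/(3*3 + 1) = 27/10.
Compare the errors: |x - 8/3| = |145*3 - 8*54|/(54*3) = 3/162, and |x - 27/10| = |145*10 - 27*54|/(54*10) = 8/540.
Cross-multiplying, 8*162 = 1296 < 1620 = 3*540, so 8/540 is smaller: the intermediate fraction 27/10 is closer to x than 8/3.

27/10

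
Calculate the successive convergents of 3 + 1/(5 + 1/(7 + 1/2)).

3/1, 16/5, 115/36, 246/77

Using the convergent recurrence p_i = a_i*p_{i-1} + p_{i-2}, q_i = a_i*q_{i-1} + q_{i-2} with p_{-2}=0, p_{-1}=1, q_{-2}=1, q_{-1}=0:
  i=0: a_0=3, p_0 = 3*1 + 0 = 3, q_0 = 3*0 + 1 = 1.
  i=1: a_1=5, p_1 = 5*3 + 1 = 16, q_1 = 5*1 + 0 = 5.
  i=2: a_2=7, p_2 = 7*16 + 3 = 115, q_2 = 7*5 + 1 = 36.
  i=3: a_3=2, p_3 = 2*115 + 16 = 246, q_3 = 2*36 + 5 = 77.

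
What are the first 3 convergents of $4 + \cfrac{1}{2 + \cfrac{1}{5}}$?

4/1, 9/2, 49/11

Using the convergent recurrence p_i = a_i*p_{i-1} + p_{i-2}, q_i = a_i*q_{i-1} + q_{i-2} with p_{-2}=0, p_{-1}=1, q_{-2}=1, q_{-1}=0:
  i=0: a_0=4, p_0 = 4*1 + 0 = 4, q_0 = 4*0 + 1 = 1.
  i=1: a_1=2, p_1 = 2*4 + 1 = 9, q_1 = 2*1 + 0 = 2.
  i=2: a_2=5, p_2 = 5*9 + 4 = 49, q_2 = 5*2 + 1 = 11.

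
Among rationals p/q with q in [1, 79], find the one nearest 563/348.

Expand x = 563/348 as a continued fraction with the Euclidean algorithm:
  563 = 1*348 + 215, so a_0 = 1.
  348 = 1*215 + 133, so a_1 = 1.
  215 = 1*133 + 82, so a_2 = 1.
  133 = 1*82 + 51, so a_3 = 1.
  82 = 1*51 + 31, so a_4 = 1.
  51 = 1*31 + 20, so a_5 = 1.
  31 = 1*20 + 11, so a_6 = 1.
  20 = 1*11 + 9, so a_7 = 1.
  11 = 1*9 + 2, so a_8 = 1.
  9 = 4*2 + 1, so a_9 = 4.
  2 = 2*1 + 0, so a_10 = 2.
so x = [1; 1, 1, 1, 1, 1, 1, 1, 1, 4, 2].
Convergents (p_i = a_i*p_{i-1} + p_{i-2}, q_i = a_i*q_{i-1} + q_{i-2} with p_{-2}=0, p_{-1}=1, q_{-2}=1, q_{-1}=0), until the denominator exceeds 79:
  i=0: a_0=1, p_0 = 1*1 + 0 = 1, q_0 = 1*0 + 1 = 1.
  i=1: a_1=1, p_1 = 1*1 + 1 = 2, q_1 = 1*1 + 0 = 1.
  i=2: a_2=1, p_2 = 1*2 + 1 = 3, q_2 = 1*1 + 1 = 2.
  i=3: a_3=1, p_3 = 1*3 + 2 = 5, q_3 = 1*2 + 1 = 3.
  i=4: a_4=1, p_4 = 1*5 + 3 = 8, q_4 = 1*3 + 2 = 5.
  i=5: a_5=1, p_5 = 1*8 + 5 = 13, q_5 = 1*5 + 3 = 8.
  i=6: a_6=1, p_6 = 1*13 + 8 = 21, q_6 = 1*8 + 5 = 13.
  i=7: a_7=1, p_7 = 1*21 + 13 = 34, q_7 = 1*13 + 8 = 21.
  i=8: a_8=1, p_8 = 1*34 + 21 = 55, q_8 = 1*21 + 13 = 34.
  i=9: a_9=4, p_9 = 4*55 + 34 = 254, q_9 = 4*34 + 21 = 157.
q_9 = 157 > 79, so the last convergent with denominator <= 79 is p_8/q_8 = 55/34.
The closest fraction with denominator <= 79 is either p_8/q_8 or the intermediate fraction (k*p_8 + p_7)/(k*q_8 + q_7) with the largest k >= 1 whose denominator stays <= 79; these approach x as k grows, and every other convergent or intermediate fraction in range is farther away.
Largest k: floor((79 - q_7)/q_8) = floor((79 - 21)/34) = 1.
That gives (1*55 + 34)/(1*34 + 21) = 89/55.
Compare the errors: |x - 55/34| = |563*34 - 55*348|/(348*34) = 2/11832, and |x - 89/55| = |563*55 - 89*348|/(348*55) = 7/19140.
Cross-multiplying, 2*19140 = 38280 < 82824 = 7*11832, so 2/11832 is smaller: the convergent 55/34 is closer to x than 89/55.

55/34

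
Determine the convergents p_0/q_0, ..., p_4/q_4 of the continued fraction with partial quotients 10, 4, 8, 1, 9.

Using the convergent recurrence p_i = a_i*p_{i-1} + p_{i-2}, q_i = a_i*q_{i-1} + q_{i-2} with p_{-2}=0, p_{-1}=1, q_{-2}=1, q_{-1}=0:
  i=0: a_0=10, p_0 = 10*1 + 0 = 10, q_0 = 10*0 + 1 = 1.
  i=1: a_1=4, p_1 = 4*10 + 1 = 41, q_1 = 4*1 + 0 = 4.
  i=2: a_2=8, p_2 = 8*41 + 10 = 338, q_2 = 8*4 + 1 = 33.
  i=3: a_3=1, p_3 = 1*338 + 41 = 379, q_3 = 1*33 + 4 = 37.
  i=4: a_4=9, p_4 = 9*379 + 338 = 3749, q_4 = 9*37 + 33 = 366.

10/1, 41/4, 338/33, 379/37, 3749/366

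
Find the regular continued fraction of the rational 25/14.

[1; 1, 3, 1, 2]

Run the Euclidean algorithm on 25 and 14; the successive quotients are the partial quotients a_0, a_1, ... (each step inverts the fractional part left over by the previous one):
  25 = 1*14 + 11, so a_0 = 1.
  14 = 1*11 + 3, so a_1 = 1.
  11 = 3*3 + 2, so a_2 = 3.
  3 = 1*2 + 1, so a_3 = 1.
  2 = 2*1 + 0, so a_4 = 2.
The remainder reaches 0 after 5 divisions, so the expansion has 5 partial quotients, read off in order.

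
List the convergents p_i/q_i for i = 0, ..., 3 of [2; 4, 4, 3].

Using the convergent recurrence p_i = a_i*p_{i-1} + p_{i-2}, q_i = a_i*q_{i-1} + q_{i-2} with p_{-2}=0, p_{-1}=1, q_{-2}=1, q_{-1}=0:
  i=0: a_0=2, p_0 = 2*1 + 0 = 2, q_0 = 2*0 + 1 = 1.
  i=1: a_1=4, p_1 = 4*2 + 1 = 9, q_1 = 4*1 + 0 = 4.
  i=2: a_2=4, p_2 = 4*9 + 2 = 38, q_2 = 4*4 + 1 = 17.
  i=3: a_3=3, p_3 = 3*38 + 9 = 123, q_3 = 3*17 + 4 = 55.

2/1, 9/4, 38/17, 123/55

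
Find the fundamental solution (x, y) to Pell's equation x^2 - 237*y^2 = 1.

First expand sqrt(237) as a continued fraction. With x_i = (sqrt(237) + m_i)/d_i and (m_0, d_0) = (0, 1): a_0 = floor(sqrt(237)) = 15, since 15^2 = 225 <= 237 < 256 = 16^2.
Iterate m_{i+1} = d_i*a_i - m_i, d_{i+1} = (237 - m_{i+1}^2)/d_i, a_{i+1} = floor((a_0 + m_{i+1})/d_{i+1}):
  m_1 = 1*15 - 0 = 15, d_1 = (237 - 15^2)/1 = 12/1 = 12, a_1 = floor((15 + 15)/12) = 2.
  m_2 = 12*2 - 15 = 9, d_2 = (237 - 9^2)/12 = 156/12 = 13, a_2 = floor((15 + 9)/13) = 1.
  m_3 = 13*1 - 9 = 4, d_3 = (237 - 4^2)/13 = 221/13 = 17, a_3 = floor((15 + 4)/17) = 1.
  m_4 = 17*1 - 4 = 13, d_4 = (237 - 13^2)/17 = 68/17 = 4, a_4 = floor((15 + 13)/4) = 7.
  m_5 = 4*7 - 13 = 15, d_5 = (237 - 15^2)/4 = 12/4 = 3, a_5 = floor((15 + 15)/3) = 10.
  m_6 = 3*10 - 15 = 15, d_6 = (237 - 15^2)/3 = 12/3 = 4, a_6 = floor((15 + 15)/4) = 7.
  m_7 = 4*7 - 15 = 13, d_7 = (237 - 13^2)/4 = 68/4 = 17, a_7 = floor((15 + 13)/17) = 1.
  m_8 = 17*1 - 13 = 4, d_8 = (237 - 4^2)/17 = 221/17 = 13, a_8 = floor((15 + 4)/13) = 1.
  m_9 = 13*1 - 4 = 9, d_9 = (237 - 9^2)/13 = 156/13 = 12, a_9 = floor((15 + 9)/12) = 2.
  m_10 = 12*2 - 9 = 15, d_10 = (237 - 15^2)/12 = 12/12 = 1, a_10 = floor((15 + 15)/1) = 30.
  m_11 = 1*30 - 15 = 15, d_11 = (237 - 15^2)/1 = 12/1 = 12: (m_11, d_11) = (m_1, d_1) = (15, 12), so from here the quotients repeat a_1, ..., a_10; the period length is 10.
So sqrt(237) = [15; (2, 1, 1, 7, 10, 7, 1, 1, 2, 30)] with period length k = 10.
k is even, so the fundamental solution of x^2 - 237y^2 = 1 is (p_{k-1}, q_{k-1}) = (p_9, q_9); compute convergents through index 9.
Convergents (p_i = a_i*p_{i-1} + p_{i-2}, q_i = a_i*q_{i-1} + q_{i-2} with p_{-2}=0, p_{-1}=1, q_{-2}=1, q_{-1}=0):
  i=0: a_0=15, p_0 = 15*1 + 0 = 15, q_0 = 15*0 + 1 = 1.
  i=1: a_1=2, p_1 = 2*15 + 1 = 31, q_1 = 2*1 + 0 = 2.
  i=2: a_2=1, p_2 = 1*31 + 15 = 46, q_2 = 1*2 + 1 = 3.
  i=3: a_3=1, p_3 = 1*46 + 31 = 77, q_3 = 1*3 + 2 = 5.
  i=4: a_4=7, p_4 = 7*77 + 46 = 585, q_4 = 7*5 + 3 = 38.
  i=5: a_5=10, p_5 = 10*585 + 77 = 5927, q_5 = 10*38 + 5 = 385.
  i=6: a_6=7, p_6 = 7*5927 + 585 = 42074, q_6 = 7*385 + 38 = 2733.
  i=7: a_7=1, p_7 = 1*42074 + 5927 = 48001, q_7 = 1*2733 + 385 = 3118.
  i=8: a_8=1, p_8 = 1*48001 + 42074 = 90075, q_8 = 1*3118 + 2733 = 5851.
  i=9: a_9=2, p_9 = 2*90075 + 48001 = 228151, q_9 = 2*5851 + 3118 = 14820.
Check: 228151^2 - 237*14820^2 = 52052878801 - 52052878800 = 1, so (x, y) = (228151, 14820) solves the equation, and by the theorem it is the least positive solution.

(x, y) = (228151, 14820)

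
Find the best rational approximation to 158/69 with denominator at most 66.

Expand x = 158/69 as a continued fraction with the Euclidean algorithm:
  158 = 2*69 + 20, so a_0 = 2.
  69 = 3*20 + 9, so a_1 = 3.
  20 = 2*9 + 2, so a_2 = 2.
  9 = 4*2 + 1, so a_3 = 4.
  2 = 2*1 + 0, so a_4 = 2.
so x = [2; 3, 2, 4, 2].
Convergents (p_i = a_i*p_{i-1} + p_{i-2}, q_i = a_i*q_{i-1} + q_{i-2} with p_{-2}=0, p_{-1}=1, q_{-2}=1, q_{-1}=0), until the denominator exceeds 66:
  i=0: a_0=2, p_0 = 2*1 + 0 = 2, q_0 = 2*0 + 1 = 1.
  i=1: a_1=3, p_1 = 3*2 + 1 = 7, q_1 = 3*1 + 0 = 3.
  i=2: a_2=2, p_2 = 2*7 + 2 = 16, q_2 = 2*3 + 1 = 7.
  i=3: a_3=4, p_3 = 4*16 + 7 = 71, q_3 = 4*7 + 3 = 31.
  i=4: a_4=2, p_4 = 2*71 + 16 = 158, q_4 = 2*31 + 7 = 69.
q_4 = 69 > 66, so the last convergent with denominator <= 66 is p_3/q_3 = 71/31.
The closest fraction with denominator <= 66 is either p_3/q_3 or the intermediate fraction (k*p_3 + p_2)/(k*q_3 + q_2) with the largest k >= 1 whose denominator stays <= 66; these approach x as k grows, and every other convergent or intermediate fraction in range is farther away.
Largest k: floor((66 - q_2)/q_3) = floor((66 - 7)/31) = 1.
That gives (1*71 + 16)/(1*31 + 7) = 87/38.
Compare the errors: |x - 71/31| = |158*31 - 71*69|/(69*31) = 1/2139, and |x - 87/38| = |158*38 - 87*69|/(69*38) = 1/2622.
Cross-multiplying, 1*2139 = 2139 < 2622 = 1*2622, so 1/2622 is smaller: the intermediate fraction 87/38 is closer to x than 71/31.

87/38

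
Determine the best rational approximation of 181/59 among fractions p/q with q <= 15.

46/15

Expand x = 181/59 as a continued fraction with the Euclidean algorithm:
  181 = 3*59 + 4, so a_0 = 3.
  59 = 14*4 + 3, so a_1 = 14.
  4 = 1*3 + 1, so a_2 = 1.
  3 = 3*1 + 0, so a_3 = 3.
so x = [3; 14, 1, 3].
Convergents (p_i = a_i*p_{i-1} + p_{i-2}, q_i = a_i*q_{i-1} + q_{i-2} with p_{-2}=0, p_{-1}=1, q_{-2}=1, q_{-1}=0), until the denominator exceeds 15:
  i=0: a_0=3, p_0 = 3*1 + 0 = 3, q_0 = 3*0 + 1 = 1.
  i=1: a_1=14, p_1 = 14*3 + 1 = 43, q_1 = 14*1 + 0 = 14.
  i=2: a_2=1, p_2 = 1*43 + 3 = 46, q_2 = 1*14 + 1 = 15.
  i=3: a_3=3, p_3 = 3*46 + 43 = 181, q_3 = 3*15 + 14 = 59.
q_3 = 59 > 15, so the last convergent with denominator <= 15 is p_2/q_2 = 46/15.
The closest fraction with denominator <= 15 is either p_2/q_2 or the intermediate fraction (k*p_2 + p_1)/(k*q_2 + q_1) with the largest k >= 1 whose denominator stays <= 15; these approach x as k grows, and every other convergent or intermediate fraction in range is farther away.
Largest k: floor((15 - q_1)/q_2) = floor((15 - 14)/15) = 0.
Since k = 0, no intermediate fraction beyond p_2/q_2 has denominator <= 15, so the convergent 46/15 is the closest (its error is |181*15 - 46*59|/(59*15) = 1/885).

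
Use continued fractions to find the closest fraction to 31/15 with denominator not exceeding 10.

Expand x = 31/15 as a continued fraction with the Euclidean algorithm:
  31 = 2*15 + 1, so a_0 = 2.
  15 = 15*1 + 0, so a_1 = 15.
so x = [2; 15].
Convergents (p_i = a_i*p_{i-1} + p_{i-2}, q_i = a_i*q_{i-1} + q_{i-2} with p_{-2}=0, p_{-1}=1, q_{-2}=1, q_{-1}=0), until the denominator exceeds 10:
  i=0: a_0=2, p_0 = 2*1 + 0 = 2, q_0 = 2*0 + 1 = 1.
  i=1: a_1=15, p_1 = 15*2 + 1 = 31, q_1 = 15*1 + 0 = 15.
q_1 = 15 > 10, so the last convergent with denominator <= 10 is p_0/q_0 = 2/1.
The closest fraction with denominator <= 10 is either p_0/q_0 or the intermediate fraction (k*p_0 + p_{-1})/(k*q_0 + q_{-1}) with the largest k >= 1 whose denominator stays <= 10; these approach x as k grows, and every other convergent or intermediate fraction in range is farther away.
Largest k: floor((10 - q_{-1})/q_0) = floor((10 - 0)/1) = 10 (using the seeds p_{-1} = 1, q_{-1} = 0).
That gives (10*2 + 1)/(10*1 + 0) = 21/10.
Compare the errors: |x - 2/1| = |31*1 - 2*15|/(15*1) = 1/15, and |x - 21/10| = |31*10 - 21*15|/(15*10) = 5/150.
Cross-multiplying, 5*15 = 75 < 150 = 1*150, so 5/150 is smaller: the intermediate fraction 21/10 is closer to x than 2/1.

21/10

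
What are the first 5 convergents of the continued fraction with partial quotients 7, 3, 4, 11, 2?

Using the convergent recurrence p_i = a_i*p_{i-1} + p_{i-2}, q_i = a_i*q_{i-1} + q_{i-2} with p_{-2}=0, p_{-1}=1, q_{-2}=1, q_{-1}=0:
  i=0: a_0=7, p_0 = 7*1 + 0 = 7, q_0 = 7*0 + 1 = 1.
  i=1: a_1=3, p_1 = 3*7 + 1 = 22, q_1 = 3*1 + 0 = 3.
  i=2: a_2=4, p_2 = 4*22 + 7 = 95, q_2 = 4*3 + 1 = 13.
  i=3: a_3=11, p_3 = 11*95 + 22 = 1067, q_3 = 11*13 + 3 = 146.
  i=4: a_4=2, p_4 = 2*1067 + 95 = 2229, q_4 = 2*146 + 13 = 305.

7/1, 22/3, 95/13, 1067/146, 2229/305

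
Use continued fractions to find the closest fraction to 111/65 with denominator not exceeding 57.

70/41

Expand x = 111/65 as a continued fraction with the Euclidean algorithm:
  111 = 1*65 + 46, so a_0 = 1.
  65 = 1*46 + 19, so a_1 = 1.
  46 = 2*19 + 8, so a_2 = 2.
  19 = 2*8 + 3, so a_3 = 2.
  8 = 2*3 + 2, so a_4 = 2.
  3 = 1*2 + 1, so a_5 = 1.
  2 = 2*1 + 0, so a_6 = 2.
so x = [1; 1, 2, 2, 2, 1, 2].
Convergents (p_i = a_i*p_{i-1} + p_{i-2}, q_i = a_i*q_{i-1} + q_{i-2} with p_{-2}=0, p_{-1}=1, q_{-2}=1, q_{-1}=0), until the denominator exceeds 57:
  i=0: a_0=1, p_0 = 1*1 + 0 = 1, q_0 = 1*0 + 1 = 1.
  i=1: a_1=1, p_1 = 1*1 + 1 = 2, q_1 = 1*1 + 0 = 1.
  i=2: a_2=2, p_2 = 2*2 + 1 = 5, q_2 = 2*1 + 1 = 3.
  i=3: a_3=2, p_3 = 2*5 + 2 = 12, q_3 = 2*3 + 1 = 7.
  i=4: a_4=2, p_4 = 2*12 + 5 = 29, q_4 = 2*7 + 3 = 17.
  i=5: a_5=1, p_5 = 1*29 + 12 = 41, q_5 = 1*17 + 7 = 24.
  i=6: a_6=2, p_6 = 2*41 + 29 = 111, q_6 = 2*24 + 17 = 65.
q_6 = 65 > 57, so the last convergent with denominator <= 57 is p_5/q_5 = 41/24.
The closest fraction with denominator <= 57 is either p_5/q_5 or the intermediate fraction (k*p_5 + p_4)/(k*q_5 + q_4) with the largest k >= 1 whose denominator stays <= 57; these approach x as k grows, and every other convergent or intermediate fraction in range is farther away.
Largest k: floor((57 - q_4)/q_5) = floor((57 - 17)/24) = 1.
That gives (1*41 + 29)/(1*24 + 17) = 70/41.
Compare the errors: |x - 41/24| = |111*24 - 41*65|/(65*24) = 1/1560, and |x - 70/41| = |111*41 - 70*65|/(65*41) = 1/2665.
Cross-multiplying, 1*1560 = 1560 < 2665 = 1*2665, so 1/2665 is smaller: the intermediate fraction 70/41 is closer to x than 41/24.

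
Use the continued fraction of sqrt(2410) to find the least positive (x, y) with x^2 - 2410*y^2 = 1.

(x, y) = (58321, 1188)

First expand sqrt(2410) as a continued fraction. With x_i = (sqrt(2410) + m_i)/d_i and (m_0, d_0) = (0, 1): a_0 = floor(sqrt(2410)) = 49, since 49^2 = 2401 <= 2410 < 2500 = 50^2.
Iterate m_{i+1} = d_i*a_i - m_i, d_{i+1} = (2410 - m_{i+1}^2)/d_i, a_{i+1} = floor((a_0 + m_{i+1})/d_{i+1}):
  m_1 = 1*49 - 0 = 49, d_1 = (2410 - 49^2)/1 = 9/1 = 9, a_1 = floor((49 + 49)/9) = 10.
  m_2 = 9*10 - 49 = 41, d_2 = (2410 - 41^2)/9 = 729/9 = 81, a_2 = floor((49 + 41)/81) = 1.
  m_3 = 81*1 - 41 = 40, d_3 = (2410 - 40^2)/81 = 810/81 = 10, a_3 = floor((49 + 40)/10) = 8.
  m_4 = 10*8 - 40 = 40, d_4 = (2410 - 40^2)/10 = 810/10 = 81, a_4 = floor((49 + 40)/81) = 1.
  m_5 = 81*1 - 40 = 41, d_5 = (2410 - 41^2)/81 = 729/81 = 9, a_5 = floor((49 + 41)/9) = 10.
  m_6 = 9*10 - 41 = 49, d_6 = (2410 - 49^2)/9 = 9/9 = 1, a_6 = floor((49 + 49)/1) = 98.
  m_7 = 1*98 - 49 = 49, d_7 = (2410 - 49^2)/1 = 9/1 = 9: (m_7, d_7) = (m_1, d_1) = (49, 9), so from here the quotients repeat a_1, ..., a_6; the period length is 6.
So sqrt(2410) = [49; (10, 1, 8, 1, 10, 98)] with period length k = 6.
k is even, so the fundamental solution of x^2 - 2410y^2 = 1 is (p_{k-1}, q_{k-1}) = (p_5, q_5); compute convergents through index 5.
Convergents (p_i = a_i*p_{i-1} + p_{i-2}, q_i = a_i*q_{i-1} + q_{i-2} with p_{-2}=0, p_{-1}=1, q_{-2}=1, q_{-1}=0):
  i=0: a_0=49, p_0 = 49*1 + 0 = 49, q_0 = 49*0 + 1 = 1.
  i=1: a_1=10, p_1 = 10*49 + 1 = 491, q_1 = 10*1 + 0 = 10.
  i=2: a_2=1, p_2 = 1*491 + 49 = 540, q_2 = 1*10 + 1 = 11.
  i=3: a_3=8, p_3 = 8*540 + 491 = 4811, q_3 = 8*11 + 10 = 98.
  i=4: a_4=1, p_4 = 1*4811 + 540 = 5351, q_4 = 1*98 + 11 = 109.
  i=5: a_5=10, p_5 = 10*5351 + 4811 = 58321, q_5 = 10*109 + 98 = 1188.
Check: 58321^2 - 2410*1188^2 = 3401339041 - 3401339040 = 1, so (x, y) = (58321, 1188) solves the equation, and by the theorem it is the least positive solution.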